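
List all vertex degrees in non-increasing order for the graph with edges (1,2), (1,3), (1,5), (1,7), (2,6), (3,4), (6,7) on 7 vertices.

Step 1: Count edges incident to each vertex:
  deg(1) = 4 (neighbors: 2, 3, 5, 7)
  deg(2) = 2 (neighbors: 1, 6)
  deg(3) = 2 (neighbors: 1, 4)
  deg(4) = 1 (neighbors: 3)
  deg(5) = 1 (neighbors: 1)
  deg(6) = 2 (neighbors: 2, 7)
  deg(7) = 2 (neighbors: 1, 6)

Step 2: Sort degrees in non-increasing order:
  Degrees: [4, 2, 2, 1, 1, 2, 2] -> sorted: [4, 2, 2, 2, 2, 1, 1]

Degree sequence: [4, 2, 2, 2, 2, 1, 1]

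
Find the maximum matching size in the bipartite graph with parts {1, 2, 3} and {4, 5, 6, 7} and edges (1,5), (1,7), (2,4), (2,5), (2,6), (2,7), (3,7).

Step 1: List the neighbors of each left vertex:
  1: 5, 7
  2: 4, 5, 6, 7
  3: 7

Step 2: Greedily match left vertices, then look for augmenting paths:
  Match 1 -- 5
  Match 2 -- 4
  Match 3 -- 7
  No augmenting path remains.

Step 3: Verify this is maximum:
  Matching size 3 = min(|L|, |R|) = min(3, 4), which is an upper bound, so this matching is maximum.

Maximum matching: {(1,5), (2,4), (3,7)}
Size: 3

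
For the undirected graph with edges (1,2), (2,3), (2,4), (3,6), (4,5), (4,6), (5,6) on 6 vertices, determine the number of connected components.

Step 1: Build adjacency list from edges:
  1: 2
  2: 1, 3, 4
  3: 2, 6
  4: 2, 5, 6
  5: 4, 6
  6: 3, 4, 5

Step 2: Run BFS/DFS from vertex 1:
  Visited: {1, 2, 3, 4, 6, 5}
  Reached 6 of 6 vertices

Step 3: All 6 vertices reached from vertex 1, so the graph is connected.
Number of connected components: 1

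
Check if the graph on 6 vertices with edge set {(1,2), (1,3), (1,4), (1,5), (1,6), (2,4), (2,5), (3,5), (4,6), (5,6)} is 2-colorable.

Step 1: Attempt 2-coloring using BFS:
  Start at vertex 1, assign color 0
  Color vertex 2 with color 1 (neighbor of 1)
  Color vertex 3 with color 1 (neighbor of 1)
  Color vertex 4 with color 1 (neighbor of 1)
  Color vertex 5 with color 1 (neighbor of 1)
  Color vertex 6 with color 1 (neighbor of 1)

Step 2: Conflict found! Vertices 2 and 4 are adjacent but have the same color.
This means the graph contains an odd cycle.

The graph is NOT bipartite.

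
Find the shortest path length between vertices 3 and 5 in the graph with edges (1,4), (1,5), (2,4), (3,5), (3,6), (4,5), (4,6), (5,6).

Step 1: Build adjacency list:
  1: 4, 5
  2: 4
  3: 5, 6
  4: 1, 2, 5, 6
  5: 1, 3, 4, 6
  6: 3, 4, 5

Step 2: BFS from vertex 3 to find shortest path to 5:
  vertex 5 reached at distance 1

Step 3: Shortest path: 3 -> 5
Path length: 1 edge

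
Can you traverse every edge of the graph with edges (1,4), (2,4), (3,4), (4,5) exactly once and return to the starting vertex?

Step 1: Find the degree of each vertex:
  deg(1) = 1
  deg(2) = 1
  deg(3) = 1
  deg(4) = 4
  deg(5) = 1

Step 2: Count vertices with odd degree:
  Odd-degree vertices: 1, 2, 3, 5 (4 total)

Step 3: Apply Euler's theorem:
  - Eulerian circuit exists iff graph is connected and all vertices have even degree
  - Eulerian path exists iff graph is connected and has 0 or 2 odd-degree vertices

Graph has 4 odd-degree vertices (need 0 or 2).
Neither Eulerian path nor Eulerian circuit exists.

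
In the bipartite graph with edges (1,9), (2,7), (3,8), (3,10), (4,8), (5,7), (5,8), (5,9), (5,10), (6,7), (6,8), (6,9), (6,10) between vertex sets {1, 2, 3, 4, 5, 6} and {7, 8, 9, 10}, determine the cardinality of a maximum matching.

Step 1: List the neighbors of each left vertex:
  1: 9
  2: 7
  3: 8, 10
  4: 8
  5: 7, 8, 9, 10
  6: 7, 8, 9, 10

Step 2: Greedily match left vertices, then look for augmenting paths:
  Match 1 -- 9
  Match 2 -- 7
  Match 3 -- 8
  Match 5 -- 10
  No augmenting path remains.

Step 3: Verify this is maximum:
  Matching size 4 = min(|L|, |R|) = min(6, 4), which is an upper bound, so this matching is maximum.

Maximum matching: {(1,9), (2,7), (3,8), (5,10)}
Size: 4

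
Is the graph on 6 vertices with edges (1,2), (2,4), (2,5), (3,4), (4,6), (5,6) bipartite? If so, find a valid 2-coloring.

Step 1: Attempt 2-coloring using BFS:
  Start at vertex 1, assign color 0
  Color vertex 2 with color 1 (neighbor of 1)
  Color vertex 4 with color 0 (neighbor of 2)
  Color vertex 5 with color 0 (neighbor of 2)
  Color vertex 3 with color 1 (neighbor of 4)
  Color vertex 6 with color 1 (neighbor of 4)

Step 2: 2-coloring succeeded. No conflicts found.
  Set A (color 0): {1, 4, 5}
  Set B (color 1): {2, 3, 6}

The graph is bipartite with partition {1, 4, 5}, {2, 3, 6}.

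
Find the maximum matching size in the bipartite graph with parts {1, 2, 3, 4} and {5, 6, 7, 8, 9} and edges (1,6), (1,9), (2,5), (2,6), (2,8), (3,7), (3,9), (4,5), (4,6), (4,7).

Step 1: List the neighbors of each left vertex:
  1: 6, 9
  2: 5, 6, 8
  3: 7, 9
  4: 5, 6, 7

Step 2: Greedily match left vertices, then look for augmenting paths:
  Match 1 -- 6
  Match 2 -- 8
  Match 3 -- 7
  Match 4 -- 5
  No augmenting path remains.

Step 3: Verify this is maximum:
  Matching size 4 = min(|L|, |R|) = min(4, 5), which is an upper bound, so this matching is maximum.

Maximum matching: {(1,6), (2,8), (3,7), (4,5)}
Size: 4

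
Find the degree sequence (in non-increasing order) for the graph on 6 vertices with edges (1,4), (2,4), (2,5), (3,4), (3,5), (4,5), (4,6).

Step 1: Count edges incident to each vertex:
  deg(1) = 1 (neighbors: 4)
  deg(2) = 2 (neighbors: 4, 5)
  deg(3) = 2 (neighbors: 4, 5)
  deg(4) = 5 (neighbors: 1, 2, 3, 5, 6)
  deg(5) = 3 (neighbors: 2, 3, 4)
  deg(6) = 1 (neighbors: 4)

Step 2: Sort degrees in non-increasing order:
  Degrees: [1, 2, 2, 5, 3, 1] -> sorted: [5, 3, 2, 2, 1, 1]

Degree sequence: [5, 3, 2, 2, 1, 1]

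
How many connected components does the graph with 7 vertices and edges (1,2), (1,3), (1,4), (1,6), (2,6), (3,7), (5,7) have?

Step 1: Build adjacency list from edges:
  1: 2, 3, 4, 6
  2: 1, 6
  3: 1, 7
  4: 1
  5: 7
  6: 1, 2
  7: 3, 5

Step 2: Run BFS/DFS from vertex 1:
  Visited: {1, 2, 3, 4, 6, 7, 5}
  Reached 7 of 7 vertices

Step 3: All 7 vertices reached from vertex 1, so the graph is connected.
Number of connected components: 1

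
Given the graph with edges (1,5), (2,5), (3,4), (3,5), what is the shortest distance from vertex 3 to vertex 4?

Step 1: Build adjacency list:
  1: 5
  2: 5
  3: 4, 5
  4: 3
  5: 1, 2, 3

Step 2: BFS from vertex 3 to find shortest path to 4:
  vertex 4 reached at distance 1

Step 3: Shortest path: 3 -> 4
Path length: 1 edge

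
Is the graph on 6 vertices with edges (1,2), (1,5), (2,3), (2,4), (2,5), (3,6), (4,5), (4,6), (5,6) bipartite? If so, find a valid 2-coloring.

Step 1: Attempt 2-coloring using BFS:
  Start at vertex 1, assign color 0
  Color vertex 2 with color 1 (neighbor of 1)
  Color vertex 5 with color 1 (neighbor of 1)
  Color vertex 3 with color 0 (neighbor of 2)
  Color vertex 4 with color 0 (neighbor of 2)

Step 2: Conflict found! Vertices 2 and 5 are adjacent but have the same color.
This means the graph contains an odd cycle.

The graph is NOT bipartite.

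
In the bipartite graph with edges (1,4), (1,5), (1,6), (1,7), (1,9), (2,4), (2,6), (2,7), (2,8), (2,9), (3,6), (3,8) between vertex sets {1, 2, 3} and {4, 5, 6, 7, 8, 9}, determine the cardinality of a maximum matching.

Step 1: List the neighbors of each left vertex:
  1: 4, 5, 6, 7, 9
  2: 4, 6, 7, 8, 9
  3: 6, 8

Step 2: Greedily match left vertices, then look for augmenting paths:
  Match 1 -- 4
  Match 2 -- 6
  Match 3 -- 8
  No augmenting path remains.

Step 3: Verify this is maximum:
  Matching size 3 = min(|L|, |R|) = min(3, 6), which is an upper bound, so this matching is maximum.

Maximum matching: {(1,4), (2,6), (3,8)}
Size: 3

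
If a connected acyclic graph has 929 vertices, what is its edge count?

A tree on n vertices always has exactly n - 1 edges.
For n = 929: edges = 929 - 1 = 928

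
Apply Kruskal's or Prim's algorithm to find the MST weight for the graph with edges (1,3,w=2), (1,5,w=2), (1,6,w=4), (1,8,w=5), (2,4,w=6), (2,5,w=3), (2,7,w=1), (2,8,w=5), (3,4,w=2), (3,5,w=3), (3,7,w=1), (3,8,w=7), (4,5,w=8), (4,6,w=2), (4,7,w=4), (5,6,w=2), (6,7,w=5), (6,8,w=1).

Apply Kruskal's algorithm (sort edges by weight, add if no cycle):

Sorted edges by weight:
  (2,7) w=1
  (3,7) w=1
  (6,8) w=1
  (1,3) w=2
  (1,5) w=2
  (3,4) w=2
  (4,6) w=2
  (5,6) w=2
  (2,5) w=3
  (3,5) w=3
  (1,6) w=4
  (4,7) w=4
  (1,8) w=5
  (2,8) w=5
  (6,7) w=5
  (2,4) w=6
  (3,8) w=7
  (4,5) w=8

Add edge (2,7) w=1 -- no cycle. Running total: 1
Add edge (3,7) w=1 -- no cycle. Running total: 2
Add edge (6,8) w=1 -- no cycle. Running total: 3
Add edge (1,3) w=2 -- no cycle. Running total: 5
Add edge (1,5) w=2 -- no cycle. Running total: 7
Add edge (3,4) w=2 -- no cycle. Running total: 9
Add edge (4,6) w=2 -- no cycle. Running total: 11

MST edges: (2,7,w=1), (3,7,w=1), (6,8,w=1), (1,3,w=2), (1,5,w=2), (3,4,w=2), (4,6,w=2)
Total MST weight: 1 + 1 + 1 + 2 + 2 + 2 + 2 = 11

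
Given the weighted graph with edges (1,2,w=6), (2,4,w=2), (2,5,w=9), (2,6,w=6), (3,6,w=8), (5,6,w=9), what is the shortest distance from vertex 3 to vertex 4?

Step 1: Build adjacency list with weights:
  1: 2(w=6)
  2: 1(w=6), 4(w=2), 5(w=9), 6(w=6)
  3: 6(w=8)
  4: 2(w=2)
  5: 2(w=9), 6(w=9)
  6: 2(w=6), 3(w=8), 5(w=9)

Step 2: Apply Dijkstra's algorithm from vertex 3:
  Visit vertex 3 (distance=0)
    Update dist[6] = 8
  Visit vertex 6 (distance=8)
    Update dist[2] = 14
    Update dist[5] = 17
  Visit vertex 2 (distance=14)
    Update dist[1] = 20
    Update dist[4] = 16
  Visit vertex 4 (distance=16)

Step 3: Shortest path: 3 -> 6 -> 2 -> 4
Total weight: 8 + 6 + 2 = 16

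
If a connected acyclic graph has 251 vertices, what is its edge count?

A tree on n vertices always has exactly n - 1 edges.
For n = 251: edges = 251 - 1 = 250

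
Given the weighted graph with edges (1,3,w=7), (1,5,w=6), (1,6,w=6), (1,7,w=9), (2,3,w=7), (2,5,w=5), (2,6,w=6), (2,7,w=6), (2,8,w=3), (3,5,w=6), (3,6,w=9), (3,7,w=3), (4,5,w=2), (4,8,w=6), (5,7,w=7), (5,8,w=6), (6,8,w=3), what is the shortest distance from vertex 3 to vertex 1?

Step 1: Build adjacency list with weights:
  1: 3(w=7), 5(w=6), 6(w=6), 7(w=9)
  2: 3(w=7), 5(w=5), 6(w=6), 7(w=6), 8(w=3)
  3: 1(w=7), 2(w=7), 5(w=6), 6(w=9), 7(w=3)
  4: 5(w=2), 8(w=6)
  5: 1(w=6), 2(w=5), 3(w=6), 4(w=2), 7(w=7), 8(w=6)
  6: 1(w=6), 2(w=6), 3(w=9), 8(w=3)
  7: 1(w=9), 2(w=6), 3(w=3), 5(w=7)
  8: 2(w=3), 4(w=6), 5(w=6), 6(w=3)

Step 2: Apply Dijkstra's algorithm from vertex 3:
  Visit vertex 3 (distance=0)
    Update dist[1] = 7
    Update dist[2] = 7
    Update dist[5] = 6
    Update dist[6] = 9
    Update dist[7] = 3
  Visit vertex 7 (distance=3)
  Visit vertex 5 (distance=6)
    Update dist[4] = 8
    Update dist[8] = 12
  Visit vertex 1 (distance=7)

Step 3: Shortest path: 3 -> 1
Total weight: 7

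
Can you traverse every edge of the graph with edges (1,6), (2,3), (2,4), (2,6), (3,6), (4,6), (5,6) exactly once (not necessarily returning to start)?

Step 1: Find the degree of each vertex:
  deg(1) = 1
  deg(2) = 3
  deg(3) = 2
  deg(4) = 2
  deg(5) = 1
  deg(6) = 5

Step 2: Count vertices with odd degree:
  Odd-degree vertices: 1, 2, 5, 6 (4 total)

Step 3: Apply Euler's theorem:
  - Eulerian circuit exists iff graph is connected and all vertices have even degree
  - Eulerian path exists iff graph is connected and has 0 or 2 odd-degree vertices

Graph has 4 odd-degree vertices (need 0 or 2).
Neither Eulerian path nor Eulerian circuit exists.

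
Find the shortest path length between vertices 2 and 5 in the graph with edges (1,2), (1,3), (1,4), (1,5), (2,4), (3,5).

Step 1: Build adjacency list:
  1: 2, 3, 4, 5
  2: 1, 4
  3: 1, 5
  4: 1, 2
  5: 1, 3

Step 2: BFS from vertex 2 to find shortest path to 5:
  vertex 1 reached at distance 1
  vertex 4 reached at distance 1
  vertex 3 reached at distance 2
  vertex 5 reached at distance 2

Step 3: Shortest path: 2 -> 1 -> 5
Path length: 2 edges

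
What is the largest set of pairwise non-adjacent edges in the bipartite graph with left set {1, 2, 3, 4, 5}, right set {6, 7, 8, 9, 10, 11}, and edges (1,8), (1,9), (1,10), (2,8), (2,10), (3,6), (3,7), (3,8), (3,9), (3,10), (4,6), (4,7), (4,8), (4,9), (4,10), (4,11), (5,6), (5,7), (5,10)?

Step 1: List the neighbors of each left vertex:
  1: 8, 9, 10
  2: 8, 10
  3: 6, 7, 8, 9, 10
  4: 6, 7, 8, 9, 10, 11
  5: 6, 7, 10

Step 2: Greedily match left vertices, then look for augmenting paths:
  Match 1 -- 8
  Match 2 -- 10
  Match 3 -- 9
  Match 4 -- 7
  Match 5 -- 6
  No augmenting path remains.

Step 3: Verify this is maximum:
  Matching size 5 = min(|L|, |R|) = min(5, 6), which is an upper bound, so this matching is maximum.

Maximum matching: {(1,8), (2,10), (3,9), (4,7), (5,6)}
Size: 5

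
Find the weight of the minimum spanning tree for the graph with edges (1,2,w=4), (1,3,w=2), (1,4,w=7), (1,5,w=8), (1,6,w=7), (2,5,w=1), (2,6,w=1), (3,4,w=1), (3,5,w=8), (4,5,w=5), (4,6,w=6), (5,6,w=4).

Apply Kruskal's algorithm (sort edges by weight, add if no cycle):

Sorted edges by weight:
  (2,5) w=1
  (2,6) w=1
  (3,4) w=1
  (1,3) w=2
  (1,2) w=4
  (5,6) w=4
  (4,5) w=5
  (4,6) w=6
  (1,6) w=7
  (1,4) w=7
  (1,5) w=8
  (3,5) w=8

Add edge (2,5) w=1 -- no cycle. Running total: 1
Add edge (2,6) w=1 -- no cycle. Running total: 2
Add edge (3,4) w=1 -- no cycle. Running total: 3
Add edge (1,3) w=2 -- no cycle. Running total: 5
Add edge (1,2) w=4 -- no cycle. Running total: 9

MST edges: (2,5,w=1), (2,6,w=1), (3,4,w=1), (1,3,w=2), (1,2,w=4)
Total MST weight: 1 + 1 + 1 + 2 + 4 = 9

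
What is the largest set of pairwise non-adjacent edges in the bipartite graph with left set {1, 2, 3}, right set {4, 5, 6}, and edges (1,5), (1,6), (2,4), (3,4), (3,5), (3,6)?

Step 1: List the neighbors of each left vertex:
  1: 5, 6
  2: 4
  3: 4, 5, 6

Step 2: Greedily match left vertices, then look for augmenting paths:
  Match 1 -- 5
  Match 2 -- 4
  Match 3 -- 6
  No augmenting path remains.

Step 3: Verify this is maximum:
  Matching size 3 = min(|L|, |R|) = min(3, 3), which is an upper bound, so this matching is maximum.

Maximum matching: {(1,5), (2,4), (3,6)}
Size: 3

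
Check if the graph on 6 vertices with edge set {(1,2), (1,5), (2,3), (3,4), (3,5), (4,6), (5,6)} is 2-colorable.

Step 1: Attempt 2-coloring using BFS:
  Start at vertex 1, assign color 0
  Color vertex 2 with color 1 (neighbor of 1)
  Color vertex 5 with color 1 (neighbor of 1)
  Color vertex 3 with color 0 (neighbor of 2)
  Color vertex 6 with color 0 (neighbor of 5)
  Color vertex 4 with color 1 (neighbor of 3)

Step 2: 2-coloring succeeded. No conflicts found.
  Set A (color 0): {1, 3, 6}
  Set B (color 1): {2, 4, 5}

The graph is bipartite with partition {1, 3, 6}, {2, 4, 5}.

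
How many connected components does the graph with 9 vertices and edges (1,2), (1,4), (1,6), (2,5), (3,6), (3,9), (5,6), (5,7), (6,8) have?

Step 1: Build adjacency list from edges:
  1: 2, 4, 6
  2: 1, 5
  3: 6, 9
  4: 1
  5: 2, 6, 7
  6: 1, 3, 5, 8
  7: 5
  8: 6
  9: 3

Step 2: Run BFS/DFS from vertex 1:
  Visited: {1, 2, 4, 6, 5, 3, 8, 7, 9}
  Reached 9 of 9 vertices

Step 3: All 9 vertices reached from vertex 1, so the graph is connected.
Number of connected components: 1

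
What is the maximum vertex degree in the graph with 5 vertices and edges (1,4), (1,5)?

Step 1: Count edges incident to each vertex:
  deg(1) = 2 (neighbors: 4, 5)
  deg(2) = 0 (neighbors: none)
  deg(3) = 0 (neighbors: none)
  deg(4) = 1 (neighbors: 1)
  deg(5) = 1 (neighbors: 1)

Step 2: Find maximum:
  max(2, 0, 0, 1, 1) = 2 (vertex 1)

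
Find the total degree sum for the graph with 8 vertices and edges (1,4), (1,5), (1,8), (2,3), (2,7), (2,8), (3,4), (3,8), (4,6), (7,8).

Step 1: Count edges incident to each vertex:
  deg(1) = 3 (neighbors: 4, 5, 8)
  deg(2) = 3 (neighbors: 3, 7, 8)
  deg(3) = 3 (neighbors: 2, 4, 8)
  deg(4) = 3 (neighbors: 1, 3, 6)
  deg(5) = 1 (neighbors: 1)
  deg(6) = 1 (neighbors: 4)
  deg(7) = 2 (neighbors: 2, 8)
  deg(8) = 4 (neighbors: 1, 2, 3, 7)

Step 2: Sum all degrees:
  3 + 3 + 3 + 3 + 1 + 1 + 2 + 4 = 20

Verification: sum of degrees = 2 * |E| = 2 * 10 = 20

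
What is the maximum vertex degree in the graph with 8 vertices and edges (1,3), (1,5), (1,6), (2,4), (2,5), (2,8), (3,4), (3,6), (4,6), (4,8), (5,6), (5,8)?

Step 1: Count edges incident to each vertex:
  deg(1) = 3 (neighbors: 3, 5, 6)
  deg(2) = 3 (neighbors: 4, 5, 8)
  deg(3) = 3 (neighbors: 1, 4, 6)
  deg(4) = 4 (neighbors: 2, 3, 6, 8)
  deg(5) = 4 (neighbors: 1, 2, 6, 8)
  deg(6) = 4 (neighbors: 1, 3, 4, 5)
  deg(7) = 0 (neighbors: none)
  deg(8) = 3 (neighbors: 2, 4, 5)

Step 2: Find maximum:
  max(3, 3, 3, 4, 4, 4, 0, 3) = 4 (vertex 4)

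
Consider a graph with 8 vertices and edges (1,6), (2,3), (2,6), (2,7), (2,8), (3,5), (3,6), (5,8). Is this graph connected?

Step 1: Build adjacency list from edges:
  1: 6
  2: 3, 6, 7, 8
  3: 2, 5, 6
  4: (none)
  5: 3, 8
  6: 1, 2, 3
  7: 2
  8: 2, 5

Step 2: Run BFS/DFS from vertex 1:
  Visited: {1, 6, 2, 3, 7, 8, 5}
  Reached 7 of 8 vertices

Step 3: Only 7 of 8 vertices reached. Graph is disconnected.
Connected components: {1, 2, 3, 5, 6, 7, 8}, {4}
Answer: No, the graph is not connected (2 components).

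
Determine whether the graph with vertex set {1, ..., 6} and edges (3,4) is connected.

Step 1: Build adjacency list from edges:
  1: (none)
  2: (none)
  3: 4
  4: 3
  5: (none)
  6: (none)

Step 2: Run BFS/DFS from vertex 1:
  Visited: {1}
  Reached 1 of 6 vertices

Step 3: Only 1 of 6 vertices reached. Graph is disconnected.
Connected components: {1}, {2}, {3, 4}, {5}, {6}
Answer: No, the graph is not connected (5 components).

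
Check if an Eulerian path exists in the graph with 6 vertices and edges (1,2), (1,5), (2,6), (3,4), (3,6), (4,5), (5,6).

Step 1: Find the degree of each vertex:
  deg(1) = 2
  deg(2) = 2
  deg(3) = 2
  deg(4) = 2
  deg(5) = 3
  deg(6) = 3

Step 2: Count vertices with odd degree:
  Odd-degree vertices: 5, 6 (2 total)

Step 3: Apply Euler's theorem:
  - Eulerian circuit exists iff graph is connected and all vertices have even degree
  - Eulerian path exists iff graph is connected and has 0 or 2 odd-degree vertices

Graph is connected with exactly 2 odd-degree vertices (5, 6).
Eulerian path exists (starting and ending at the odd-degree vertices), but no Eulerian circuit.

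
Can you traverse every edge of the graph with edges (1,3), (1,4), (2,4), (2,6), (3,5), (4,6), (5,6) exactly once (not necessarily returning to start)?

Step 1: Find the degree of each vertex:
  deg(1) = 2
  deg(2) = 2
  deg(3) = 2
  deg(4) = 3
  deg(5) = 2
  deg(6) = 3

Step 2: Count vertices with odd degree:
  Odd-degree vertices: 4, 6 (2 total)

Step 3: Apply Euler's theorem:
  - Eulerian circuit exists iff graph is connected and all vertices have even degree
  - Eulerian path exists iff graph is connected and has 0 or 2 odd-degree vertices

Graph is connected with exactly 2 odd-degree vertices (4, 6).
Eulerian path exists (starting and ending at the odd-degree vertices), but no Eulerian circuit.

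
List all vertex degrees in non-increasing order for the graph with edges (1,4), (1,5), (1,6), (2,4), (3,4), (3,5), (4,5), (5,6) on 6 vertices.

Step 1: Count edges incident to each vertex:
  deg(1) = 3 (neighbors: 4, 5, 6)
  deg(2) = 1 (neighbors: 4)
  deg(3) = 2 (neighbors: 4, 5)
  deg(4) = 4 (neighbors: 1, 2, 3, 5)
  deg(5) = 4 (neighbors: 1, 3, 4, 6)
  deg(6) = 2 (neighbors: 1, 5)

Step 2: Sort degrees in non-increasing order:
  Degrees: [3, 1, 2, 4, 4, 2] -> sorted: [4, 4, 3, 2, 2, 1]

Degree sequence: [4, 4, 3, 2, 2, 1]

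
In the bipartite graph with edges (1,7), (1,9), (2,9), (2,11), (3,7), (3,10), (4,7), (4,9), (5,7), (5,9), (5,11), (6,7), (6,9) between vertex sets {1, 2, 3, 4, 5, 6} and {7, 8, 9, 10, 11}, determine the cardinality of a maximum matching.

Step 1: List the neighbors of each left vertex:
  1: 7, 9
  2: 9, 11
  3: 7, 10
  4: 7, 9
  5: 7, 9, 11
  6: 7, 9

Step 2: Greedily match left vertices, then look for augmenting paths:
  Match 1 -- 7
  Match 2 -- 9
  Match 3 -- 10
  Match 5 -- 11
  No augmenting path remains.

Step 3: Verify this is maximum:
  Matching has size 4. The vertex set {3, 7, 9, 11} covers every edge and has size 4; any matching has at most one edge per cover vertex, so 4 is maximum (König's theorem).

Maximum matching: {(1,7), (2,9), (3,10), (5,11)}
Size: 4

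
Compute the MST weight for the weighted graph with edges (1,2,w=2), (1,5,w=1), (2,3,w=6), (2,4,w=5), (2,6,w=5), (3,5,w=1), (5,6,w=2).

Apply Kruskal's algorithm (sort edges by weight, add if no cycle):

Sorted edges by weight:
  (1,5) w=1
  (3,5) w=1
  (1,2) w=2
  (5,6) w=2
  (2,4) w=5
  (2,6) w=5
  (2,3) w=6

Add edge (1,5) w=1 -- no cycle. Running total: 1
Add edge (3,5) w=1 -- no cycle. Running total: 2
Add edge (1,2) w=2 -- no cycle. Running total: 4
Add edge (5,6) w=2 -- no cycle. Running total: 6
Add edge (2,4) w=5 -- no cycle. Running total: 11

MST edges: (1,5,w=1), (3,5,w=1), (1,2,w=2), (5,6,w=2), (2,4,w=5)
Total MST weight: 1 + 1 + 2 + 2 + 5 = 11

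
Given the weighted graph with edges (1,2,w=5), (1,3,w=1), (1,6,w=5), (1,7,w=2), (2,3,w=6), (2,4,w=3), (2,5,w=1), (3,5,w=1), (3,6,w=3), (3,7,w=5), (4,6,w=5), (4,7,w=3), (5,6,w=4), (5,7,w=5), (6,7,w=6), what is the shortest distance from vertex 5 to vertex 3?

Step 1: Build adjacency list with weights:
  1: 2(w=5), 3(w=1), 6(w=5), 7(w=2)
  2: 1(w=5), 3(w=6), 4(w=3), 5(w=1)
  3: 1(w=1), 2(w=6), 5(w=1), 6(w=3), 7(w=5)
  4: 2(w=3), 6(w=5), 7(w=3)
  5: 2(w=1), 3(w=1), 6(w=4), 7(w=5)
  6: 1(w=5), 3(w=3), 4(w=5), 5(w=4), 7(w=6)
  7: 1(w=2), 3(w=5), 4(w=3), 5(w=5), 6(w=6)

Step 2: Apply Dijkstra's algorithm from vertex 5:
  Visit vertex 5 (distance=0)
    Update dist[2] = 1
    Update dist[3] = 1
    Update dist[6] = 4
    Update dist[7] = 5
  Visit vertex 2 (distance=1)
    Update dist[1] = 6
    Update dist[4] = 4
  Visit vertex 3 (distance=1)
    Update dist[1] = 2

Step 3: Shortest path: 5 -> 3
Total weight: 1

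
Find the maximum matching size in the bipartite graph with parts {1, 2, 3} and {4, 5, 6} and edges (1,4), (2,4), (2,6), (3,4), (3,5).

Step 1: List the neighbors of each left vertex:
  1: 4
  2: 4, 6
  3: 4, 5

Step 2: Greedily match left vertices, then look for augmenting paths:
  Match 1 -- 4
  Match 2 -- 6
  Match 3 -- 5
  No augmenting path remains.

Step 3: Verify this is maximum:
  Matching size 3 = min(|L|, |R|) = min(3, 3), which is an upper bound, so this matching is maximum.

Maximum matching: {(1,4), (2,6), (3,5)}
Size: 3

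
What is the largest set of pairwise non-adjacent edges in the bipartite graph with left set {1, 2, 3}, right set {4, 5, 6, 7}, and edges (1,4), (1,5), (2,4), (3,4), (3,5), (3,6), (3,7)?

Step 1: List the neighbors of each left vertex:
  1: 4, 5
  2: 4
  3: 4, 5, 6, 7

Step 2: Greedily match left vertices, then look for augmenting paths:
  Match 1 -- 5
  Match 2 -- 4
  Match 3 -- 6
  No augmenting path remains.

Step 3: Verify this is maximum:
  Matching size 3 = min(|L|, |R|) = min(3, 4), which is an upper bound, so this matching is maximum.

Maximum matching: {(1,5), (2,4), (3,6)}
Size: 3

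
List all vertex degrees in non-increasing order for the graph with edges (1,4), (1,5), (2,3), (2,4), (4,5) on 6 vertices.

Step 1: Count edges incident to each vertex:
  deg(1) = 2 (neighbors: 4, 5)
  deg(2) = 2 (neighbors: 3, 4)
  deg(3) = 1 (neighbors: 2)
  deg(4) = 3 (neighbors: 1, 2, 5)
  deg(5) = 2 (neighbors: 1, 4)
  deg(6) = 0 (neighbors: none)

Step 2: Sort degrees in non-increasing order:
  Degrees: [2, 2, 1, 3, 2, 0] -> sorted: [3, 2, 2, 2, 1, 0]

Degree sequence: [3, 2, 2, 2, 1, 0]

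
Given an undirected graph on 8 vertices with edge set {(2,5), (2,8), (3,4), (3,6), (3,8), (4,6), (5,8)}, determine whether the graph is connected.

Step 1: Build adjacency list from edges:
  1: (none)
  2: 5, 8
  3: 4, 6, 8
  4: 3, 6
  5: 2, 8
  6: 3, 4
  7: (none)
  8: 2, 3, 5

Step 2: Run BFS/DFS from vertex 1:
  Visited: {1}
  Reached 1 of 8 vertices

Step 3: Only 1 of 8 vertices reached. Graph is disconnected.
Connected components: {1}, {2, 3, 4, 5, 6, 8}, {7}
Answer: No, the graph is not connected (3 components).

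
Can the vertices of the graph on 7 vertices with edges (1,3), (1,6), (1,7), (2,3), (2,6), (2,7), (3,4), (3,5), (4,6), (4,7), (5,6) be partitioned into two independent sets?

Step 1: Attempt 2-coloring using BFS:
  Start at vertex 1, assign color 0
  Color vertex 3 with color 1 (neighbor of 1)
  Color vertex 6 with color 1 (neighbor of 1)
  Color vertex 7 with color 1 (neighbor of 1)
  Color vertex 2 with color 0 (neighbor of 3)
  Color vertex 4 with color 0 (neighbor of 3)
  Color vertex 5 with color 0 (neighbor of 3)

Step 2: 2-coloring succeeded. No conflicts found.
  Set A (color 0): {1, 2, 4, 5}
  Set B (color 1): {3, 6, 7}

The graph is bipartite with partition {1, 2, 4, 5}, {3, 6, 7}.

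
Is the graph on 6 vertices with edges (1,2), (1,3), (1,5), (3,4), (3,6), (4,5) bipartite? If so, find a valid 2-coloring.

Step 1: Attempt 2-coloring using BFS:
  Start at vertex 1, assign color 0
  Color vertex 2 with color 1 (neighbor of 1)
  Color vertex 3 with color 1 (neighbor of 1)
  Color vertex 5 with color 1 (neighbor of 1)
  Color vertex 4 with color 0 (neighbor of 3)
  Color vertex 6 with color 0 (neighbor of 3)

Step 2: 2-coloring succeeded. No conflicts found.
  Set A (color 0): {1, 4, 6}
  Set B (color 1): {2, 3, 5}

The graph is bipartite with partition {1, 4, 6}, {2, 3, 5}.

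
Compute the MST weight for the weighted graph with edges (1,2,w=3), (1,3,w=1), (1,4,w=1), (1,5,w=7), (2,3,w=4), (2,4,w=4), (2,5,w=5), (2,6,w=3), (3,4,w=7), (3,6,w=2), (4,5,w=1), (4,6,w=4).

Apply Kruskal's algorithm (sort edges by weight, add if no cycle):

Sorted edges by weight:
  (1,4) w=1
  (1,3) w=1
  (4,5) w=1
  (3,6) w=2
  (1,2) w=3
  (2,6) w=3
  (2,3) w=4
  (2,4) w=4
  (4,6) w=4
  (2,5) w=5
  (1,5) w=7
  (3,4) w=7

Add edge (1,4) w=1 -- no cycle. Running total: 1
Add edge (1,3) w=1 -- no cycle. Running total: 2
Add edge (4,5) w=1 -- no cycle. Running total: 3
Add edge (3,6) w=2 -- no cycle. Running total: 5
Add edge (1,2) w=3 -- no cycle. Running total: 8

MST edges: (1,4,w=1), (1,3,w=1), (4,5,w=1), (3,6,w=2), (1,2,w=3)
Total MST weight: 1 + 1 + 1 + 2 + 3 = 8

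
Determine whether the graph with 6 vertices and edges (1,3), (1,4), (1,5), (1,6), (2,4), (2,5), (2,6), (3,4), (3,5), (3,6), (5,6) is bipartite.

Step 1: Attempt 2-coloring using BFS:
  Start at vertex 1, assign color 0
  Color vertex 3 with color 1 (neighbor of 1)
  Color vertex 4 with color 1 (neighbor of 1)
  Color vertex 5 with color 1 (neighbor of 1)
  Color vertex 6 with color 1 (neighbor of 1)

Step 2: Conflict found! Vertices 3 and 4 are adjacent but have the same color.
This means the graph contains an odd cycle.

The graph is NOT bipartite.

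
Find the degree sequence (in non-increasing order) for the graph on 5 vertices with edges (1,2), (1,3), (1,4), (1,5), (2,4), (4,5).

Step 1: Count edges incident to each vertex:
  deg(1) = 4 (neighbors: 2, 3, 4, 5)
  deg(2) = 2 (neighbors: 1, 4)
  deg(3) = 1 (neighbors: 1)
  deg(4) = 3 (neighbors: 1, 2, 5)
  deg(5) = 2 (neighbors: 1, 4)

Step 2: Sort degrees in non-increasing order:
  Degrees: [4, 2, 1, 3, 2] -> sorted: [4, 3, 2, 2, 1]

Degree sequence: [4, 3, 2, 2, 1]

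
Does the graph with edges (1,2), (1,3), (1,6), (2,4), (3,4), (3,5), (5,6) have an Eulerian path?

Step 1: Find the degree of each vertex:
  deg(1) = 3
  deg(2) = 2
  deg(3) = 3
  deg(4) = 2
  deg(5) = 2
  deg(6) = 2

Step 2: Count vertices with odd degree:
  Odd-degree vertices: 1, 3 (2 total)

Step 3: Apply Euler's theorem:
  - Eulerian circuit exists iff graph is connected and all vertices have even degree
  - Eulerian path exists iff graph is connected and has 0 or 2 odd-degree vertices

Graph is connected with exactly 2 odd-degree vertices (1, 3).
Eulerian path exists (starting and ending at the odd-degree vertices), but no Eulerian circuit.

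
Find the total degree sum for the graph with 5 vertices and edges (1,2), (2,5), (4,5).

Step 1: Count edges incident to each vertex:
  deg(1) = 1 (neighbors: 2)
  deg(2) = 2 (neighbors: 1, 5)
  deg(3) = 0 (neighbors: none)
  deg(4) = 1 (neighbors: 5)
  deg(5) = 2 (neighbors: 2, 4)

Step 2: Sum all degrees:
  1 + 2 + 0 + 1 + 2 = 6

Verification: sum of degrees = 2 * |E| = 2 * 3 = 6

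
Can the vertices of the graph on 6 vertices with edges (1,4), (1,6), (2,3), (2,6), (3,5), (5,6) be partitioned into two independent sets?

Step 1: Attempt 2-coloring using BFS:
  Start at vertex 1, assign color 0
  Color vertex 4 with color 1 (neighbor of 1)
  Color vertex 6 with color 1 (neighbor of 1)
  Color vertex 2 with color 0 (neighbor of 6)
  Color vertex 5 with color 0 (neighbor of 6)
  Color vertex 3 with color 1 (neighbor of 2)

Step 2: 2-coloring succeeded. No conflicts found.
  Set A (color 0): {1, 2, 5}
  Set B (color 1): {3, 4, 6}

The graph is bipartite with partition {1, 2, 5}, {3, 4, 6}.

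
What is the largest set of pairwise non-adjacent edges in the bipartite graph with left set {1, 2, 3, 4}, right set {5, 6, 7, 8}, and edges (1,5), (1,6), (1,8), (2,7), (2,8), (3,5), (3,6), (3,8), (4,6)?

Step 1: List the neighbors of each left vertex:
  1: 5, 6, 8
  2: 7, 8
  3: 5, 6, 8
  4: 6

Step 2: Greedily match left vertices, then look for augmenting paths:
  Match 1 -- 5
  Match 2 -- 7
  Match 3 -- 8
  Match 4 -- 6
  No augmenting path remains.

Step 3: Verify this is maximum:
  Matching size 4 = min(|L|, |R|) = min(4, 4), which is an upper bound, so this matching is maximum.

Maximum matching: {(1,5), (2,7), (3,8), (4,6)}
Size: 4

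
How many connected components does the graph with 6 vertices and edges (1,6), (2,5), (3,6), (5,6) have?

Step 1: Build adjacency list from edges:
  1: 6
  2: 5
  3: 6
  4: (none)
  5: 2, 6
  6: 1, 3, 5

Step 2: Run BFS/DFS from vertex 1:
  Visited: {1, 6, 3, 5, 2}
  Reached 5 of 6 vertices

Step 3: Only 5 of 6 vertices reached. Graph is disconnected.
Connected components: {1, 2, 3, 5, 6}, {4}
Number of connected components: 2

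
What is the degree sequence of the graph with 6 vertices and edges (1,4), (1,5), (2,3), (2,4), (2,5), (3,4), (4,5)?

Step 1: Count edges incident to each vertex:
  deg(1) = 2 (neighbors: 4, 5)
  deg(2) = 3 (neighbors: 3, 4, 5)
  deg(3) = 2 (neighbors: 2, 4)
  deg(4) = 4 (neighbors: 1, 2, 3, 5)
  deg(5) = 3 (neighbors: 1, 2, 4)
  deg(6) = 0 (neighbors: none)

Step 2: Sort degrees in non-increasing order:
  Degrees: [2, 3, 2, 4, 3, 0] -> sorted: [4, 3, 3, 2, 2, 0]

Degree sequence: [4, 3, 3, 2, 2, 0]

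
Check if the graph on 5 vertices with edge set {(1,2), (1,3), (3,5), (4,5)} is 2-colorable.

Step 1: Attempt 2-coloring using BFS:
  Start at vertex 1, assign color 0
  Color vertex 2 with color 1 (neighbor of 1)
  Color vertex 3 with color 1 (neighbor of 1)
  Color vertex 5 with color 0 (neighbor of 3)
  Color vertex 4 with color 1 (neighbor of 5)

Step 2: 2-coloring succeeded. No conflicts found.
  Set A (color 0): {1, 5}
  Set B (color 1): {2, 3, 4}

The graph is bipartite with partition {1, 5}, {2, 3, 4}.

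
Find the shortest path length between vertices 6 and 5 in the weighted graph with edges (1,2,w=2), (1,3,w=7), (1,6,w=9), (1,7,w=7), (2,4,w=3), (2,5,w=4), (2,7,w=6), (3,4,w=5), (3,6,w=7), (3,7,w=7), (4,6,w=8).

Step 1: Build adjacency list with weights:
  1: 2(w=2), 3(w=7), 6(w=9), 7(w=7)
  2: 1(w=2), 4(w=3), 5(w=4), 7(w=6)
  3: 1(w=7), 4(w=5), 6(w=7), 7(w=7)
  4: 2(w=3), 3(w=5), 6(w=8)
  5: 2(w=4)
  6: 1(w=9), 3(w=7), 4(w=8)
  7: 1(w=7), 2(w=6), 3(w=7)

Step 2: Apply Dijkstra's algorithm from vertex 6:
  Visit vertex 6 (distance=0)
    Update dist[1] = 9
    Update dist[3] = 7
    Update dist[4] = 8
  Visit vertex 3 (distance=7)
    Update dist[7] = 14
  Visit vertex 4 (distance=8)
    Update dist[2] = 11
  Visit vertex 1 (distance=9)
  Visit vertex 2 (distance=11)
    Update dist[5] = 15
  Visit vertex 7 (distance=14)
  Visit vertex 5 (distance=15)

Step 3: Shortest path: 6 -> 1 -> 2 -> 5
Total weight: 9 + 2 + 4 = 15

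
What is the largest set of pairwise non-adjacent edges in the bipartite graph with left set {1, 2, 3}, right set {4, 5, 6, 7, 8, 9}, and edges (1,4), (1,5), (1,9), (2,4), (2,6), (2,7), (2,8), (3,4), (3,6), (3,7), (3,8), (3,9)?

Step 1: List the neighbors of each left vertex:
  1: 4, 5, 9
  2: 4, 6, 7, 8
  3: 4, 6, 7, 8, 9

Step 2: Greedily match left vertices, then look for augmenting paths:
  Match 1 -- 4
  Match 2 -- 6
  Match 3 -- 7
  No augmenting path remains.

Step 3: Verify this is maximum:
  Matching size 3 = min(|L|, |R|) = min(3, 6), which is an upper bound, so this matching is maximum.

Maximum matching: {(1,4), (2,6), (3,7)}
Size: 3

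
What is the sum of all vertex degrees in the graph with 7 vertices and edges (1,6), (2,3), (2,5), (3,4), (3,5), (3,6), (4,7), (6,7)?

Step 1: Count edges incident to each vertex:
  deg(1) = 1 (neighbors: 6)
  deg(2) = 2 (neighbors: 3, 5)
  deg(3) = 4 (neighbors: 2, 4, 5, 6)
  deg(4) = 2 (neighbors: 3, 7)
  deg(5) = 2 (neighbors: 2, 3)
  deg(6) = 3 (neighbors: 1, 3, 7)
  deg(7) = 2 (neighbors: 4, 6)

Step 2: Sum all degrees:
  1 + 2 + 4 + 2 + 2 + 3 + 2 = 16

Verification: sum of degrees = 2 * |E| = 2 * 8 = 16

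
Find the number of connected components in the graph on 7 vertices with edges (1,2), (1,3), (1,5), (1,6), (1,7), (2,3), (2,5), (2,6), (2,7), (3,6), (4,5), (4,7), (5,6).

Step 1: Build adjacency list from edges:
  1: 2, 3, 5, 6, 7
  2: 1, 3, 5, 6, 7
  3: 1, 2, 6
  4: 5, 7
  5: 1, 2, 4, 6
  6: 1, 2, 3, 5
  7: 1, 2, 4

Step 2: Run BFS/DFS from vertex 1:
  Visited: {1, 2, 3, 5, 6, 7, 4}
  Reached 7 of 7 vertices

Step 3: All 7 vertices reached from vertex 1, so the graph is connected.
Number of connected components: 1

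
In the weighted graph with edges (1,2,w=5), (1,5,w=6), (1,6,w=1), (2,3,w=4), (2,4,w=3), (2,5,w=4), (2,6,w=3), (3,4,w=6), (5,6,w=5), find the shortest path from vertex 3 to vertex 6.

Step 1: Build adjacency list with weights:
  1: 2(w=5), 5(w=6), 6(w=1)
  2: 1(w=5), 3(w=4), 4(w=3), 5(w=4), 6(w=3)
  3: 2(w=4), 4(w=6)
  4: 2(w=3), 3(w=6)
  5: 1(w=6), 2(w=4), 6(w=5)
  6: 1(w=1), 2(w=3), 5(w=5)

Step 2: Apply Dijkstra's algorithm from vertex 3:
  Visit vertex 3 (distance=0)
    Update dist[2] = 4
    Update dist[4] = 6
  Visit vertex 2 (distance=4)
    Update dist[1] = 9
    Update dist[5] = 8
    Update dist[6] = 7
  Visit vertex 4 (distance=6)
  Visit vertex 6 (distance=7)
    Update dist[1] = 8

Step 3: Shortest path: 3 -> 2 -> 6
Total weight: 4 + 3 = 7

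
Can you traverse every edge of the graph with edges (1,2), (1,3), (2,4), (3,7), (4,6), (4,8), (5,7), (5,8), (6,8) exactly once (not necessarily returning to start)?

Step 1: Find the degree of each vertex:
  deg(1) = 2
  deg(2) = 2
  deg(3) = 2
  deg(4) = 3
  deg(5) = 2
  deg(6) = 2
  deg(7) = 2
  deg(8) = 3

Step 2: Count vertices with odd degree:
  Odd-degree vertices: 4, 8 (2 total)

Step 3: Apply Euler's theorem:
  - Eulerian circuit exists iff graph is connected and all vertices have even degree
  - Eulerian path exists iff graph is connected and has 0 or 2 odd-degree vertices

Graph is connected with exactly 2 odd-degree vertices (4, 8).
Eulerian path exists (starting and ending at the odd-degree vertices), but no Eulerian circuit.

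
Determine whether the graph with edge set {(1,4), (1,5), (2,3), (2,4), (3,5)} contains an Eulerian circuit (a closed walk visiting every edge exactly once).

Step 1: Find the degree of each vertex:
  deg(1) = 2
  deg(2) = 2
  deg(3) = 2
  deg(4) = 2
  deg(5) = 2

Step 2: Count vertices with odd degree:
  All vertices have even degree (0 odd-degree vertices)

Step 3: Apply Euler's theorem:
  - Eulerian circuit exists iff graph is connected and all vertices have even degree
  - Eulerian path exists iff graph is connected and has 0 or 2 odd-degree vertices

Graph is connected with 0 odd-degree vertices.
Both Eulerian circuit and Eulerian path exist.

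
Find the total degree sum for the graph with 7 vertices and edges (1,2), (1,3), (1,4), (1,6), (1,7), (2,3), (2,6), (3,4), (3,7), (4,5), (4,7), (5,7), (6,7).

Step 1: Count edges incident to each vertex:
  deg(1) = 5 (neighbors: 2, 3, 4, 6, 7)
  deg(2) = 3 (neighbors: 1, 3, 6)
  deg(3) = 4 (neighbors: 1, 2, 4, 7)
  deg(4) = 4 (neighbors: 1, 3, 5, 7)
  deg(5) = 2 (neighbors: 4, 7)
  deg(6) = 3 (neighbors: 1, 2, 7)
  deg(7) = 5 (neighbors: 1, 3, 4, 5, 6)

Step 2: Sum all degrees:
  5 + 3 + 4 + 4 + 2 + 3 + 5 = 26

Verification: sum of degrees = 2 * |E| = 2 * 13 = 26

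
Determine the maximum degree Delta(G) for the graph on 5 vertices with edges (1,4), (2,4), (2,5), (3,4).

Step 1: Count edges incident to each vertex:
  deg(1) = 1 (neighbors: 4)
  deg(2) = 2 (neighbors: 4, 5)
  deg(3) = 1 (neighbors: 4)
  deg(4) = 3 (neighbors: 1, 2, 3)
  deg(5) = 1 (neighbors: 2)

Step 2: Find maximum:
  max(1, 2, 1, 3, 1) = 3 (vertex 4)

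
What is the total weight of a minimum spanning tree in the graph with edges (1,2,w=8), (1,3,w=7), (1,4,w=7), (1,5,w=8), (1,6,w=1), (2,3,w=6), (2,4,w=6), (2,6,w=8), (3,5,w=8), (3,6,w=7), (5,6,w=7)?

Apply Kruskal's algorithm (sort edges by weight, add if no cycle):

Sorted edges by weight:
  (1,6) w=1
  (2,4) w=6
  (2,3) w=6
  (1,3) w=7
  (1,4) w=7
  (3,6) w=7
  (5,6) w=7
  (1,5) w=8
  (1,2) w=8
  (2,6) w=8
  (3,5) w=8

Add edge (1,6) w=1 -- no cycle. Running total: 1
Add edge (2,4) w=6 -- no cycle. Running total: 7
Add edge (2,3) w=6 -- no cycle. Running total: 13
Add edge (1,3) w=7 -- no cycle. Running total: 20
Skip edge (1,4) w=7 -- would create cycle
Skip edge (3,6) w=7 -- would create cycle
Add edge (5,6) w=7 -- no cycle. Running total: 27

MST edges: (1,6,w=1), (2,4,w=6), (2,3,w=6), (1,3,w=7), (5,6,w=7)
Total MST weight: 1 + 6 + 6 + 7 + 7 = 27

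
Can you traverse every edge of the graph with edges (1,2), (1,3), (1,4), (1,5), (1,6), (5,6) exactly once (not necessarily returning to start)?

Step 1: Find the degree of each vertex:
  deg(1) = 5
  deg(2) = 1
  deg(3) = 1
  deg(4) = 1
  deg(5) = 2
  deg(6) = 2

Step 2: Count vertices with odd degree:
  Odd-degree vertices: 1, 2, 3, 4 (4 total)

Step 3: Apply Euler's theorem:
  - Eulerian circuit exists iff graph is connected and all vertices have even degree
  - Eulerian path exists iff graph is connected and has 0 or 2 odd-degree vertices

Graph has 4 odd-degree vertices (need 0 or 2).
Neither Eulerian path nor Eulerian circuit exists.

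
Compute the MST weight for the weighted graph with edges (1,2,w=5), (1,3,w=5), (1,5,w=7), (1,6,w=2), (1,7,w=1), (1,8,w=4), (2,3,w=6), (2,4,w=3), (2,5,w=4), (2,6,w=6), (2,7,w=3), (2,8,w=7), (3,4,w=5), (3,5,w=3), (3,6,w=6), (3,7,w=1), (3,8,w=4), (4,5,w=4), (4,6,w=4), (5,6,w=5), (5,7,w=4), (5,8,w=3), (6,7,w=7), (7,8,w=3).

Apply Kruskal's algorithm (sort edges by weight, add if no cycle):

Sorted edges by weight:
  (1,7) w=1
  (3,7) w=1
  (1,6) w=2
  (2,4) w=3
  (2,7) w=3
  (3,5) w=3
  (5,8) w=3
  (7,8) w=3
  (1,8) w=4
  (2,5) w=4
  (3,8) w=4
  (4,5) w=4
  (4,6) w=4
  (5,7) w=4
  (1,2) w=5
  (1,3) w=5
  (3,4) w=5
  (5,6) w=5
  (2,3) w=6
  (2,6) w=6
  (3,6) w=6
  (1,5) w=7
  (2,8) w=7
  (6,7) w=7

Add edge (1,7) w=1 -- no cycle. Running total: 1
Add edge (3,7) w=1 -- no cycle. Running total: 2
Add edge (1,6) w=2 -- no cycle. Running total: 4
Add edge (2,4) w=3 -- no cycle. Running total: 7
Add edge (2,7) w=3 -- no cycle. Running total: 10
Add edge (3,5) w=3 -- no cycle. Running total: 13
Add edge (5,8) w=3 -- no cycle. Running total: 16

MST edges: (1,7,w=1), (3,7,w=1), (1,6,w=2), (2,4,w=3), (2,7,w=3), (3,5,w=3), (5,8,w=3)
Total MST weight: 1 + 1 + 2 + 3 + 3 + 3 + 3 = 16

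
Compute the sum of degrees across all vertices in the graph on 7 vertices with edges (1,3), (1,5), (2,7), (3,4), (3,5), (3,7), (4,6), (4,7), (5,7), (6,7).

Step 1: Count edges incident to each vertex:
  deg(1) = 2 (neighbors: 3, 5)
  deg(2) = 1 (neighbors: 7)
  deg(3) = 4 (neighbors: 1, 4, 5, 7)
  deg(4) = 3 (neighbors: 3, 6, 7)
  deg(5) = 3 (neighbors: 1, 3, 7)
  deg(6) = 2 (neighbors: 4, 7)
  deg(7) = 5 (neighbors: 2, 3, 4, 5, 6)

Step 2: Sum all degrees:
  2 + 1 + 4 + 3 + 3 + 2 + 5 = 20

Verification: sum of degrees = 2 * |E| = 2 * 10 = 20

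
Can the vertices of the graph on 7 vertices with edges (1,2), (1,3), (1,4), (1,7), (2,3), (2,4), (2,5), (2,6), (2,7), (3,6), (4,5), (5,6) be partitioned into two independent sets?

Step 1: Attempt 2-coloring using BFS:
  Start at vertex 1, assign color 0
  Color vertex 2 with color 1 (neighbor of 1)
  Color vertex 3 with color 1 (neighbor of 1)
  Color vertex 4 with color 1 (neighbor of 1)
  Color vertex 7 with color 1 (neighbor of 1)

Step 2: Conflict found! Vertices 2 and 3 are adjacent but have the same color.
This means the graph contains an odd cycle.

The graph is NOT bipartite.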